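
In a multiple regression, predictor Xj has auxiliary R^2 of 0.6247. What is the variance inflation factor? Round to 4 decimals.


Denominator: 1 - 0.6247 = 0.3753.
VIF = 1 / 0.3753 = 2.6645.

2.6645


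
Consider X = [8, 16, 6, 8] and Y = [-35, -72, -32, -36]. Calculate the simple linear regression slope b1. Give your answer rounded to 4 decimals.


Calculate xbar = 9.5000, ybar = -43.7500.
S_xx = 59.0000, S_xy = -249.5000.
Using b1 = S_xy / S_xx = -249.5000 / 59.0000, we get b1 = -4.2288.

-4.2288


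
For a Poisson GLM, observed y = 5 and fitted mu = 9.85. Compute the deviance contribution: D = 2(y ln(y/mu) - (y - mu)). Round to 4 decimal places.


First: ln(5/9.85) = -0.678034.
Then: 5 * -0.678034 = -3.390170.
y - mu = 5 - 9.85 = -4.85.
D = 2(-3.390170 - -4.85) = 2.919660, which rounds to 2.9197.

2.9197


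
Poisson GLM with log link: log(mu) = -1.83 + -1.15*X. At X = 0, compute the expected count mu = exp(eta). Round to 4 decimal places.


Compute eta = -1.83 + -1.15 * 0 = -1.8300.
Apply inverse link: mu = e^-1.8300 = 0.1604.

0.1604


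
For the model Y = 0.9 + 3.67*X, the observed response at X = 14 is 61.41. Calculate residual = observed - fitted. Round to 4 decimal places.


Predicted = 0.9 + 3.67 * 14 = 52.2800.
Residual = 61.41 - 52.2800 = 9.1300.

9.1300


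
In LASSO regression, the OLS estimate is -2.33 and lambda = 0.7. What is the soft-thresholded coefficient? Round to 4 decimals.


|beta_OLS| = 2.33.
lambda = 0.7.
Since |beta| > lambda, coefficient = sign(beta)*(|beta| - lambda) = -1.6300.
Result = -1.6300.

-1.6300


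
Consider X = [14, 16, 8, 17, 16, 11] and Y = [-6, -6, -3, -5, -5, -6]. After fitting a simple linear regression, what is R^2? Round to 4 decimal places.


The fitted line is Y = -2.6413 + -0.1848*X.
SSres = 4.7391, SStot = 6.8333.
R^2 = 1 - SSres/SStot = 0.3065.

0.3065


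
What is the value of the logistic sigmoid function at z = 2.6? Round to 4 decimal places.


exp(-2.6000) = 0.0743.
1 + exp(-z) = 1.0743.
sigmoid = 1/1.0743 = 0.9309.

0.9309


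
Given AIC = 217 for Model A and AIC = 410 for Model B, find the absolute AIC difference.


Absolute difference = |217 - 410| = 193.
The model with lower AIC (A) is preferred.

193


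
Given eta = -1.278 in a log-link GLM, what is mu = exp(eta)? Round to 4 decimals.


The inverse log link gives:
mu = exp(-1.278) = 0.2786.

0.2786


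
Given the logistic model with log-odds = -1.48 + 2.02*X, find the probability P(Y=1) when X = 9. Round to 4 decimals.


Compute z = -1.48 + (2.02)(9) = 16.7000.
exp(-z) = 0.0000.
P = 1/(1 + 0.0000) = 1.0000.

1.0000


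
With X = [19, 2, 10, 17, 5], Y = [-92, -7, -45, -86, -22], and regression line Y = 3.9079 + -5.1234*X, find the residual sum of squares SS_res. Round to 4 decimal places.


Compute predicted values, then residuals = yi - yhat_i.
Residuals: [1.4367, -0.6611, 2.3261, -2.8101, -0.2909].
SSres = sum(residual^2) = 15.8932.

15.8932


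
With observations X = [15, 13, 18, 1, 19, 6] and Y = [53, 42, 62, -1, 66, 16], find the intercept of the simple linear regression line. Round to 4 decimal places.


First find the slope: b1 = 3.7698.
Means: xbar = 12.0000, ybar = 39.6667.
b0 = ybar - b1 * xbar = 39.6667 - 3.7698 * 12.0000 = -5.5714.

-5.5714


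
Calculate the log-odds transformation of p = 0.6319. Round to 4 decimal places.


1 - p = 0.3681.
p/(1-p) = 1.7167.
logit = ln(1.7167) = 0.5404.

0.5404


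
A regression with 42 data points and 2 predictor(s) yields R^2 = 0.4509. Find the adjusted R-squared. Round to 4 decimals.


Adjusted R^2 = 1 - (1 - R^2) * (n-1)/(n-p-1).
(1 - R^2) = 0.5491.
(n-1)/(n-p-1) = 41/39.
(1 - R^2) * (n-1) = 0.5491 * 41 = 22.5131.
Divide by (n-p-1): 22.5131 / 39 = 0.5773.
Adj R^2 = 1 - 0.5773 = 0.4227.

0.4227


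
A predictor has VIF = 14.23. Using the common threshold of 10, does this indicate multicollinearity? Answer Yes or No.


Check: VIF = 14.23 vs threshold = 10.
Since 14.23 >= 10, the answer is Yes.

Yes


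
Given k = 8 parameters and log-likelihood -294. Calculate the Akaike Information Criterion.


Compute:
2k = 2*8 = 16.
-2*loglik = -2*(-294) = 588.
AIC = 16 + 588 = 604.

604


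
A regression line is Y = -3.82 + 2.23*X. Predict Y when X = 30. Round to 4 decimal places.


Predicted value:
Y = -3.82 + (2.23)(30) = -3.82 + 66.9000 = 63.0800.

63.0800


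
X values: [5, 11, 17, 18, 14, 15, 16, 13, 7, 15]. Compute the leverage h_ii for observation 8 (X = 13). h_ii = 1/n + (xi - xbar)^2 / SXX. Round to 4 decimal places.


Mean of X: xbar = 13.1000.
SXX = 162.9000.
For X = 13: h = 1/10 + (13 - 13.1000)^2/162.9000 = 0.1001.

0.1001


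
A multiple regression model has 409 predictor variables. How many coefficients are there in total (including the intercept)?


Total coefficients = number of predictors + 1 (for the intercept).
= 409 + 1 = 410.

410


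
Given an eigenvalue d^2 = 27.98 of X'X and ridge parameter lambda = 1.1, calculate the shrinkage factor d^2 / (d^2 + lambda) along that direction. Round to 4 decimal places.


Compute the denominator: 27.98 + 1.1 = 29.0800.
Shrinkage factor = 27.98 / 29.0800 = 0.9622.

0.9622


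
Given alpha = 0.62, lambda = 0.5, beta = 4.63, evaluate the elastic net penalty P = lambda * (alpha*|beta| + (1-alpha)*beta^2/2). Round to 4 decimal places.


Compute:
L1 = 0.62 * 4.63 = 2.8706.
L2 = 0.38 * 4.63^2 / 2 = 4.0730.
Penalty = 0.5 * (2.8706 + 4.0730) = 3.4718.

3.4718


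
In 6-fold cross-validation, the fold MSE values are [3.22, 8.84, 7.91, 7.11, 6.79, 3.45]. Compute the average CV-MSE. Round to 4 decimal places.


Total MSE across folds = 37.3200.
CV-MSE = 37.3200/6 = 6.2200.

6.2200


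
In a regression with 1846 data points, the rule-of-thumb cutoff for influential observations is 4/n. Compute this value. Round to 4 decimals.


Cook's distance cutoff = 4/n = 4/1846.
= 0.0022.

0.0022


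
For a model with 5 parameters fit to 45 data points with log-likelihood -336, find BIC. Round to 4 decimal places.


ln(45) = 3.806662.
k * ln(n) = 5 * 3.806662 = 19.033310.
-2L = 672.
BIC = 19.033310 + 672 = 691.033310, which rounds to 691.0333.

691.0333


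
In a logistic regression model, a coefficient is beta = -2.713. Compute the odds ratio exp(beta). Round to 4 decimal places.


exp(-2.713) = 0.0663.
So the odds ratio is 0.0663.

0.0663


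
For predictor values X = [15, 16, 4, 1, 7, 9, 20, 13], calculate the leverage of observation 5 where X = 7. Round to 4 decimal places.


Mean of X: xbar = 10.6250.
SXX = 293.8750.
For X = 7: h = 1/8 + (7 - 10.6250)^2/293.8750 = 0.1697.

0.1697


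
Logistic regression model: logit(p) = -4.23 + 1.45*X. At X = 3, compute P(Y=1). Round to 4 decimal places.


Compute z = -4.23 + (1.45)(3) = 0.1200.
exp(-z) = 0.8869.
P = 1/(1 + 0.8869) = 0.5300.

0.5300


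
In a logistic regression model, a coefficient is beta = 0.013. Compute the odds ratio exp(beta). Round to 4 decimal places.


Odds ratio = exp(beta) = exp(0.013).
= 1.0131.

1.0131


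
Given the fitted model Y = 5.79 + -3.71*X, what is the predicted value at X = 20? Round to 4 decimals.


Substitute X = 20 into the equation:
Y = 5.79 + -3.71 * 20 = 5.79 + -74.2000 = -68.4100.

-68.4100


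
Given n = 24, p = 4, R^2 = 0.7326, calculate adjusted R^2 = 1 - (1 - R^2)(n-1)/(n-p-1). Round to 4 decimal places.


Using the formula:
(1 - 0.7326) = 0.2674.
Multiply by 23/19: 0.2674 * 23 = 6.1502, then 6.1502 / 19 = 0.3237.
Adj R^2 = 1 - 0.3237 = 0.6763.

0.6763


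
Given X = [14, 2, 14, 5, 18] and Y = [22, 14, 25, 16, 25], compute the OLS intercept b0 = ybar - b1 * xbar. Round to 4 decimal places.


First find the slope: b1 = 0.7358.
Means: xbar = 10.6000, ybar = 20.4000.
b0 = ybar - b1 * xbar = 20.4000 - 0.7358 * 10.6000 = 12.6004.

12.6004


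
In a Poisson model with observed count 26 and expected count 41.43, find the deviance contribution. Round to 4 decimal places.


Compute y*ln(y/mu) = 26*ln(26/41.43) = 26*-0.465909 = -12.113634.
y - mu = -15.43.
D = 2*(-12.113634 - (-15.43)) = 6.632732, which rounds to 6.6327.

6.6327


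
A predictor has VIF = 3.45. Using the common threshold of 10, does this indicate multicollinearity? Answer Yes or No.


Check: VIF = 3.45 vs threshold = 10.
Since 3.45 < 10, the answer is No.

No


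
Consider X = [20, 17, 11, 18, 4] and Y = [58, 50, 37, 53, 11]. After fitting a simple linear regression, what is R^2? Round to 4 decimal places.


After computing the OLS fit (b0=1.5294, b1=2.8765):
SSres = 20.2059, SStot = 1426.8000.
R^2 = 1 - 20.2059/1426.8000 = 0.9858.

0.9858


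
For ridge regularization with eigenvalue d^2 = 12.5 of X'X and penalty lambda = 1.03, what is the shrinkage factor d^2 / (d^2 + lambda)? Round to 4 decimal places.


d^2 + lambda = 12.5 + 1.03 = 13.5300.
Shrinkage factor = 12.5/13.5300 = 0.9239.

0.9239


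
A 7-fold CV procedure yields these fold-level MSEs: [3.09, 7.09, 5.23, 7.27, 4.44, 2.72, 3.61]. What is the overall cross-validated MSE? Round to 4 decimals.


Total MSE across folds = 33.4500.
CV-MSE = 33.4500/7 = 4.7786.

4.7786


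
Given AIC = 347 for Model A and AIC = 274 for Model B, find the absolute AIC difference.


Compute |347 - 274| = 73.
Model B has the smaller AIC.

73


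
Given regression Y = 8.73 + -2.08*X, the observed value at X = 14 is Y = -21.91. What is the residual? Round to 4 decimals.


Fitted value at X = 14 is yhat = 8.73 + -2.08*14 = -20.3900.
Residual = -21.91 - -20.3900 = -1.5200.

-1.5200


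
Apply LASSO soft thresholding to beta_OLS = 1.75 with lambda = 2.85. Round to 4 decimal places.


|beta_OLS| = 1.75.
lambda = 2.85.
Since |beta| <= lambda, the coefficient is set to 0.
Result = 0.0000.

0.0000


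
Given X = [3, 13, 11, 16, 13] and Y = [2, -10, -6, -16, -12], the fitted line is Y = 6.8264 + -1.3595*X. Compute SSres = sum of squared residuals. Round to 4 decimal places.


Compute predicted values, then residuals = yi - yhat_i.
Residuals: [-0.7479, 0.8471, 2.1281, -1.0744, -1.1529].
SSres = sum(residual^2) = 8.2893.

8.2893


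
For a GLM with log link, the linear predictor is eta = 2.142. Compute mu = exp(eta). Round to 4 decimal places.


Apply the inverse link:
mu = e^2.142 = 8.5165.

8.5165


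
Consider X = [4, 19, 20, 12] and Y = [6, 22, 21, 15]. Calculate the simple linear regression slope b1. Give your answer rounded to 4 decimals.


Calculate xbar = 13.7500, ybar = 16.0000.
S_xx = 164.7500, S_xy = 162.0000.
Using b1 = S_xy / S_xx = 162.0000 / 164.7500, we get b1 = 0.9833.

0.9833


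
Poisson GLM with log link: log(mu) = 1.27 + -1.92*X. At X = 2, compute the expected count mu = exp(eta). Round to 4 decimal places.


Linear predictor: eta = 1.27 + (-1.92)(2) = -2.5700.
Expected count: mu = exp(-2.5700) = 0.0765.

0.0765


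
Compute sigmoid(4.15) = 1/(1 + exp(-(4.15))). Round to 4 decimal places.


exp(-4.1500) = 0.0158.
1 + exp(-z) = 1.0158.
sigmoid = 1/1.0158 = 0.9845.

0.9845


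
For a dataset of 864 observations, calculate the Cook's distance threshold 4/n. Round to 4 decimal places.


Cook's distance cutoff = 4/n = 4/864.
= 0.0046.

0.0046


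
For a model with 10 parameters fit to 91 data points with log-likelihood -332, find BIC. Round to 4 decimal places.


k * ln(n) = 10 * ln(91) = 10 * 4.510860 = 45.108600.
-2 * loglik = -2 * (-332) = 664.
BIC = 45.108600 + 664 = 709.108600, which rounds to 709.1086.

709.1086


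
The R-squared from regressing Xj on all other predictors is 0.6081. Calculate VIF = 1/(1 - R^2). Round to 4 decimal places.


VIF = 1 / (1 - 0.6081).
= 1 / 0.3919 = 2.5517.

2.5517


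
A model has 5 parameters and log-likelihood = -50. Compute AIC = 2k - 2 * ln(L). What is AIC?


Compute:
2k = 2*5 = 10.
-2*loglik = -2*(-50) = 100.
AIC = 10 + 100 = 110.

110


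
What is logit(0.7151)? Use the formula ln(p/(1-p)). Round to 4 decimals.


Compute the odds: 0.7151/0.2849 = 2.5100.
Take the natural log: ln(2.5100) = 0.9203.

0.9203


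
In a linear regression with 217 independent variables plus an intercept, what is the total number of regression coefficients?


Each predictor gets one coefficient, plus one intercept.
Total parameters = 217 + 1 = 218.

218


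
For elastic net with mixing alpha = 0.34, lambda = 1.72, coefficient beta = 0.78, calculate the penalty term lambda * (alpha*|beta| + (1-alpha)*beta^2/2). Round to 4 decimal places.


L1 component = 0.34 * |0.78| = 0.2652.
L2 component = 0.66 * 0.78^2 / 2 = 0.2008.
Penalty = 1.72 * (0.2652 + 0.2008) = 1.72 * 0.4660 = 0.8015.

0.8015


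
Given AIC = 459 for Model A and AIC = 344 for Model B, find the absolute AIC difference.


|AIC_A - AIC_B| = |459 - 344| = 115.
Model B is preferred (lower AIC).

115


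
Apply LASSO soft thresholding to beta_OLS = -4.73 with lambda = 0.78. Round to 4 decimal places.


|beta_OLS| = 4.73.
lambda = 0.78.
Since |beta| > lambda, coefficient = sign(beta)*(|beta| - lambda) = -3.9500.
Result = -3.9500.

-3.9500


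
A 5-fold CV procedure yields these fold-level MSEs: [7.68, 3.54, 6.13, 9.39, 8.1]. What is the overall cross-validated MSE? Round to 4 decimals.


Sum of fold MSEs = 34.8400.
Average = 34.8400 / 5 = 6.9680.

6.9680


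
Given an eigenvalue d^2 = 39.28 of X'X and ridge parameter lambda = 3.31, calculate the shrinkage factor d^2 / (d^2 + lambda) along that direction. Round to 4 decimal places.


Denominator = d^2 + lambda = 39.28 + 3.31 = 42.5900.
Shrinkage = 39.28 / 42.5900 = 0.9223.

0.9223


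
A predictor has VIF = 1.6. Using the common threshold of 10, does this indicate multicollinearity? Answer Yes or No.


The threshold is 10.
VIF = 1.6 is < 10.
Multicollinearity indication: No.

No


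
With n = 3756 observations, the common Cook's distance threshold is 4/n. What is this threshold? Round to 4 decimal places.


The threshold is 4/n.
4/3756 = 0.0011.

0.0011


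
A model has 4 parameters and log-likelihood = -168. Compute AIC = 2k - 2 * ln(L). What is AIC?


AIC = 2k - 2*loglik = 2(4) - 2(-168).
= 8 + 336 = 344.

344


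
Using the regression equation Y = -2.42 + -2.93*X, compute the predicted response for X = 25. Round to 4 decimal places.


Plug X = 25 into Y = -2.42 + -2.93*X:
Y = -2.42 + -73.2500 = -75.6700.

-75.6700


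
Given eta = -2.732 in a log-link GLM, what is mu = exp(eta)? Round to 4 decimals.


Apply the inverse link:
mu = e^-2.732 = 0.0651.

0.0651


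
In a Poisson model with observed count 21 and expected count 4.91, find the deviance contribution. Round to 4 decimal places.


Compute y*ln(y/mu) = 21*ln(21/4.91) = 21*1.453248 = 30.518208.
y - mu = 16.09.
D = 2*(30.518208 - (16.09)) = 28.856416, which rounds to 28.8564.

28.8564


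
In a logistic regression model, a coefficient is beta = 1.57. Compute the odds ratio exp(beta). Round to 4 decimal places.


The odds ratio is computed as:
OR = e^(1.57) = 4.8066.

4.8066


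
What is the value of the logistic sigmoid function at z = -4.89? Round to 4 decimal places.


First, exp(4.8900) = 132.9536.
Then sigma(z) = 1/(1 + 132.9536) = 0.0075.

0.0075


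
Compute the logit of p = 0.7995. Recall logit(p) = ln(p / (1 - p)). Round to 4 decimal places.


The odds are p/(1-p) = 0.7995 / 0.2005 = 3.9875.
logit(p) = ln(3.9875) = 1.3832.

1.3832


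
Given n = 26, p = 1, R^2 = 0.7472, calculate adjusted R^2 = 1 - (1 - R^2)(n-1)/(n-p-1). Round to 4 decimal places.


Adjusted R^2 = 1 - (1 - R^2) * (n-1)/(n-p-1).
(1 - R^2) = 0.2528.
(n-1)/(n-p-1) = 25/24.
(1 - R^2) * (n-1) = 0.2528 * 25 = 6.3200.
Divide by (n-p-1): 6.3200 / 24 = 0.2633.
Adj R^2 = 1 - 0.2633 = 0.7367.

0.7367


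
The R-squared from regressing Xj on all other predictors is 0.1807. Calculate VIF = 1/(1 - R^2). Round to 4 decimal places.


Using VIF = 1/(1 - R^2_j):
1 - 0.1807 = 0.8193.
VIF = 1.2206.

1.2206


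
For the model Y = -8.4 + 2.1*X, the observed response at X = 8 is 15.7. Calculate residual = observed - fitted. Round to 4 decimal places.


Fitted value at X = 8 is yhat = -8.4 + 2.1*8 = 8.4000.
Residual = 15.7 - 8.4000 = 7.3000.

7.3000


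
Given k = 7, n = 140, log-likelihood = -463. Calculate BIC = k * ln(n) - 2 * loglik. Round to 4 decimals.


Compute k*ln(n) = 7*ln(140) = 7*4.941642 = 34.591494.
Then -2*loglik = 926.
BIC = 34.591494 + 926 = 960.591494, which rounds to 960.5915.

960.5915


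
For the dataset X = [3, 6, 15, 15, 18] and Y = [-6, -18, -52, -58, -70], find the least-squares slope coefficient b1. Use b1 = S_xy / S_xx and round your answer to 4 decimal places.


The sample means are xbar = 11.4000 and ybar = -40.8000.
Compute S_xx = 169.2000 and S_xy = -710.4000.
Slope b1 = S_xy / S_xx = -710.4000 / 169.2000 = -4.1986.

-4.1986


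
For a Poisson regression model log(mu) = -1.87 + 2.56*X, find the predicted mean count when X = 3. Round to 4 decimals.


Linear predictor: eta = -1.87 + (2.56)(3) = 5.8100.
Expected count: mu = exp(5.8100) = 333.6191.

333.6191


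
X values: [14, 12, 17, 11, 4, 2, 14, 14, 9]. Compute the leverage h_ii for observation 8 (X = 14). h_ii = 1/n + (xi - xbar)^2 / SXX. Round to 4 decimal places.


Compute xbar = 10.7778 with n = 9 observations.
SXX = 197.5556.
Leverage = 1/9 + (14 - 10.7778)^2/197.5556 = 0.1637.

0.1637


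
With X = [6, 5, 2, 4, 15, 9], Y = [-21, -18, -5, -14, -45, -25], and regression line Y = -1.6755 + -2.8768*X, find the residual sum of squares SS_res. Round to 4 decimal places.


For each point, residual = actual - predicted.
Residuals: [-2.0637, -1.9405, 2.4291, -0.8173, -0.1725, 2.5667].
Sum of squared residuals = 21.2106.

21.2106


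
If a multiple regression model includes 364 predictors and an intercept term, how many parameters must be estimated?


Each predictor gets one coefficient, plus one intercept.
Total parameters = 364 + 1 = 365.

365


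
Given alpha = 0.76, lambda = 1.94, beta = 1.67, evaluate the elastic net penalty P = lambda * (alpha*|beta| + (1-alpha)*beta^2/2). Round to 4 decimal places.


L1 component = 0.76 * |1.67| = 1.2692.
L2 component = 0.24 * 1.67^2 / 2 = 0.3347.
Penalty = 1.94 * (1.2692 + 0.3347) = 1.94 * 1.6039 = 3.1115.

3.1115


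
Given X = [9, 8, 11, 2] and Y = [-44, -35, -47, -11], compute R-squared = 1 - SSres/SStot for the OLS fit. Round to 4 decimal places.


The fitted line is Y = -3.0000 + -4.1667*X.
SSres = 17.5000, SStot = 798.7500.
R^2 = 1 - SSres/SStot = 0.9781.

0.9781


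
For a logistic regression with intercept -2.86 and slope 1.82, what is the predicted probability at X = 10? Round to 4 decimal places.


Linear predictor: z = -2.86 + 1.82 * 10 = 15.3400.
P = 1/(1 + exp(-15.3400)) = 1/(1 + 0.0000) = 1.0000.

1.0000


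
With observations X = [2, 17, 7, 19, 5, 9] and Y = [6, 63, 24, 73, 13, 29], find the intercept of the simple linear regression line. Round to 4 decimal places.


The slope is b1 = 4.0146.
Sample means are xbar = 9.8333 and ybar = 34.6667.
Intercept: b0 = 34.6667 - (4.0146)(9.8333) = -4.8099.

-4.8099


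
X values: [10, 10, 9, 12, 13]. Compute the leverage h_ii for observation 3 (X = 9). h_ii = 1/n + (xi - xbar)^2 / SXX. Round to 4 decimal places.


Compute xbar = 10.8000 with n = 5 observations.
SXX = 10.8000.
Leverage = 1/5 + (9 - 10.8000)^2/10.8000 = 0.5000.

0.5000


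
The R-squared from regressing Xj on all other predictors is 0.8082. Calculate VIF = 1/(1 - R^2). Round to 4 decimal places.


Using VIF = 1/(1 - R^2_j):
1 - 0.8082 = 0.1918.
VIF = 5.2138.

5.2138


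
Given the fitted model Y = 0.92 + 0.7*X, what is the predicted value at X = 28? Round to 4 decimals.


Predicted value:
Y = 0.92 + (0.7)(28) = 0.92 + 19.6000 = 20.5200.

20.5200


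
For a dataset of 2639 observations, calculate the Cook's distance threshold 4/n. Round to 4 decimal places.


The threshold is 4/n.
4/2639 = 0.0015.

0.0015


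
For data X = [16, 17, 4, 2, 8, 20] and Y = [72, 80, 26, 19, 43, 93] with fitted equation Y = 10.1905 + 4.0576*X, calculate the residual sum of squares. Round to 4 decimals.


Compute predicted values, then residuals = yi - yhat_i.
Residuals: [-3.1121, 0.8303, -0.4209, 0.6943, 0.3487, 1.6575].
SSres = sum(residual^2) = 13.9027.

13.9027


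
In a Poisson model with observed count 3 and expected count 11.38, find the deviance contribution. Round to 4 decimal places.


First: ln(3/11.38) = -1.333245.
Then: 3 * -1.333245 = -3.999735.
y - mu = 3 - 11.38 = -8.38.
D = 2(-3.999735 - -8.38) = 8.760530, which rounds to 8.7605.

8.7605


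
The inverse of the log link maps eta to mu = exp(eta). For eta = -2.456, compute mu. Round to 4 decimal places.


The inverse log link gives:
mu = exp(-2.456) = 0.0858.

0.0858


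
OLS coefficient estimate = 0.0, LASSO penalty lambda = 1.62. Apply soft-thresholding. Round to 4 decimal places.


Absolute value: |0.0| = 0.0.
Compare to lambda = 1.62.
Since |beta| <= lambda, the coefficient is set to 0.

0.0000


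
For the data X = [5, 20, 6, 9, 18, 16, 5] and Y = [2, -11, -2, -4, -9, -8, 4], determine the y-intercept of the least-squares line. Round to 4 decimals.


Compute b1 = -0.8300 from the OLS formula.
With xbar = 11.2857 and ybar = -4.0000, the intercept is:
b0 = -4.0000 - -0.8300 * 11.2857 = 5.3669.

5.3669


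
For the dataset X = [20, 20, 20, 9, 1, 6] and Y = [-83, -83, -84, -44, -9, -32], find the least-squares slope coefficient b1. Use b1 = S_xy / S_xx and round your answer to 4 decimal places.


The sample means are xbar = 12.6667 and ybar = -55.8333.
Compute S_xx = 355.3333 and S_xy = -1353.6667.
Slope b1 = S_xy / S_xx = -1353.6667 / 355.3333 = -3.8096.

-3.8096


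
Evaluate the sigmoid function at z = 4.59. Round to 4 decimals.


First, exp(-4.5900) = 0.0102.
Then sigma(z) = 1/(1 + 0.0102) = 0.9899.

0.9899


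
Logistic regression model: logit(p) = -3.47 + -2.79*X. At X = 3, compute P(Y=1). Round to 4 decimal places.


z = -3.47 + -2.79 * 3 = -11.8400.
Sigmoid: P = 1 / (1 + exp(11.8400)) = 0.0000.

0.0000


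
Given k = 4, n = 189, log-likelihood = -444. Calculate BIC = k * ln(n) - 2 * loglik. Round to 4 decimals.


ln(189) = 5.241747.
k * ln(n) = 4 * 5.241747 = 20.966988.
-2L = 888.
BIC = 20.966988 + 888 = 908.966988, which rounds to 908.9670.

908.9670


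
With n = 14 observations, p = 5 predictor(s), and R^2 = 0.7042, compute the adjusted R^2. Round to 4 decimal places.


Using the formula:
(1 - 0.7042) = 0.2958.
Multiply by 13/8: 0.2958 * 13 = 3.8454, then 3.8454 / 8 = 0.4807.
Adj R^2 = 1 - 0.4807 = 0.5193.

0.5193


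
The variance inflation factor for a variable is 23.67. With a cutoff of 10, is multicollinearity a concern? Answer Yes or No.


Check: VIF = 23.67 vs threshold = 10.
Since 23.67 >= 10, the answer is Yes.

Yes


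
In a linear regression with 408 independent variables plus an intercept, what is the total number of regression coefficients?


Each predictor gets one coefficient, plus one intercept.
Total parameters = 408 + 1 = 409.

409


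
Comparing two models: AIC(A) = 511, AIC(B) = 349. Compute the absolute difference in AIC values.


|AIC_A - AIC_B| = |511 - 349| = 162.
Model B is preferred (lower AIC).

162


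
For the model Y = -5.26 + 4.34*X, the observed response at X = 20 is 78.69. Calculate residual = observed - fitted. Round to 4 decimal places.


Predicted = -5.26 + 4.34 * 20 = 81.5400.
Residual = 78.69 - 81.5400 = -2.8500.

-2.8500


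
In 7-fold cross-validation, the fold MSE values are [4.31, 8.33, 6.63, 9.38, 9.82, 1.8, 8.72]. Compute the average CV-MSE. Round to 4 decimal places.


Add all fold MSEs: 48.9900.
Divide by k = 7: 48.9900/7 = 6.9986.

6.9986


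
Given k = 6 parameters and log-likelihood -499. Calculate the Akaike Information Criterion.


Compute:
2k = 2*6 = 12.
-2*loglik = -2*(-499) = 998.
AIC = 12 + 998 = 1010.

1010


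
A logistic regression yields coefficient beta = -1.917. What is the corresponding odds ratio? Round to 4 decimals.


The odds ratio is computed as:
OR = e^(-1.917) = 0.1470.

0.1470


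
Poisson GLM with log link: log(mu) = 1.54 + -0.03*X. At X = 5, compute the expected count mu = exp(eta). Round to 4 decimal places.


Linear predictor: eta = 1.54 + (-0.03)(5) = 1.3900.
Expected count: mu = exp(1.3900) = 4.0149.

4.0149


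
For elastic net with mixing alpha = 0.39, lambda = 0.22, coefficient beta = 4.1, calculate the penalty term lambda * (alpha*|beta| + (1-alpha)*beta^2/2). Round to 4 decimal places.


alpha * |beta| = 0.39 * 4.1 = 1.5990.
(1-alpha) * beta^2/2 = 0.61 * 16.8100/2 = 5.1271.
Total = 0.22 * (1.5990 + 5.1271) = 1.4797.

1.4797


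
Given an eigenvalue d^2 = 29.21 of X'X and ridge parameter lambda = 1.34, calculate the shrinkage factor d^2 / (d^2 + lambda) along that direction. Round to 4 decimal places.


d^2 + lambda = 29.21 + 1.34 = 30.5500.
Shrinkage factor = 29.21/30.5500 = 0.9561.

0.9561


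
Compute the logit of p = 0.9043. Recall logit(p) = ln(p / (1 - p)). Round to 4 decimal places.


Compute the odds: 0.9043/0.0957 = 9.4493.
Take the natural log: ln(9.4493) = 2.2459.

2.2459


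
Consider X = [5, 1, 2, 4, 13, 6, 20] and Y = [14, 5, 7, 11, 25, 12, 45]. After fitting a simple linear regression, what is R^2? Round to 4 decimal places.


Fit the OLS line: b0 = 2.3206, b1 = 2.0148.
SSres = 27.6529.
SStot = 1162.0000.
R^2 = 1 - 27.6529/1162.0000 = 0.9762.

0.9762


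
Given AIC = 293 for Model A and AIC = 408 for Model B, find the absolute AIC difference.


Compute |293 - 408| = 115.
Model A has the smaller AIC.

115


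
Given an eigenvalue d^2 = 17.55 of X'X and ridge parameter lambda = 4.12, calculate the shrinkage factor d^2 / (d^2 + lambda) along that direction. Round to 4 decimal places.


Denominator = d^2 + lambda = 17.55 + 4.12 = 21.6700.
Shrinkage = 17.55 / 21.6700 = 0.8099.

0.8099


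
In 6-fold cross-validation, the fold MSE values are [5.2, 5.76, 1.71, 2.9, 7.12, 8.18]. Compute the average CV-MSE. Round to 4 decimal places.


Add all fold MSEs: 30.8700.
Divide by k = 6: 30.8700/6 = 5.1450.

5.1450


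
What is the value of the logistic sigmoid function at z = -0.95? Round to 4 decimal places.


exp(0.9500) = 2.5857.
1 + exp(-z) = 3.5857.
sigmoid = 1/3.5857 = 0.2789.

0.2789


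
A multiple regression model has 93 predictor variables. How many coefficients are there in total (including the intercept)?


Total coefficients = number of predictors + 1 (for the intercept).
= 93 + 1 = 94.

94


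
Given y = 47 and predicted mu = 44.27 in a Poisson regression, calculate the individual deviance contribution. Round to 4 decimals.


Compute y*ln(y/mu) = 47*ln(47/44.27) = 47*0.059840 = 2.812480.
y - mu = 2.73.
D = 2*(2.812480 - (2.73)) = 0.164960, which rounds to 0.1650.

0.1650


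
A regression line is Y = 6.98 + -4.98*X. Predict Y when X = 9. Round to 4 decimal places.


Predicted value:
Y = 6.98 + (-4.98)(9) = 6.98 + -44.8200 = -37.8400.

-37.8400


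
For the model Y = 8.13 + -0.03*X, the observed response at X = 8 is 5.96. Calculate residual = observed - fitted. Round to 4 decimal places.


Predicted = 8.13 + -0.03 * 8 = 7.8900.
Residual = 5.96 - 7.8900 = -1.9300.

-1.9300


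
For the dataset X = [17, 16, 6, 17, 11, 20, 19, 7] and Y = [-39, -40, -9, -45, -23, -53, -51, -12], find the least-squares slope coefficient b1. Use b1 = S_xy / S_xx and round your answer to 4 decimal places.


First compute the means: xbar = 14.1250, ybar = -34.0000.
Then S_xx = sum((xi - xbar)^2) = 204.8750.
S_xy = sum((xi - xbar)(yi - ybar)) = -646.0000.
b1 = S_xy / S_xx = -646.0000 / 204.8750 = -3.1531.

-3.1531


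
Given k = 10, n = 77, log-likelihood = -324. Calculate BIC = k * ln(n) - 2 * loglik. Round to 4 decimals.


ln(77) = 4.343805.
k * ln(n) = 10 * 4.343805 = 43.438050.
-2L = 648.
BIC = 43.438050 + 648 = 691.438050, which rounds to 691.4381.

691.4381


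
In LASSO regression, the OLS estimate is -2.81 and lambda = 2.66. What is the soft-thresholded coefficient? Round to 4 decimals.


Absolute value: |-2.81| = 2.81.
Compare to lambda = 2.66.
Since |beta| > lambda, coefficient = sign(beta)*(|beta| - lambda) = -0.1500.

-0.1500


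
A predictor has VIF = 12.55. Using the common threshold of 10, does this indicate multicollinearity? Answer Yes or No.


Compare VIF = 12.55 to the threshold of 10.
12.55 >= 10, so the answer is Yes.

Yes


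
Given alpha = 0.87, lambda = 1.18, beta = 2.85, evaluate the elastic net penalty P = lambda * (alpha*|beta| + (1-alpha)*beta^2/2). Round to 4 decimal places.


alpha * |beta| = 0.87 * 2.85 = 2.4795.
(1-alpha) * beta^2/2 = 0.13 * 8.1225/2 = 0.5280.
Total = 1.18 * (2.4795 + 0.5280) = 3.5488.

3.5488


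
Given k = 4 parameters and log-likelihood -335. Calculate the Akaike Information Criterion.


AIC = 2k - 2*loglik = 2(4) - 2(-335).
= 8 + 670 = 678.

678


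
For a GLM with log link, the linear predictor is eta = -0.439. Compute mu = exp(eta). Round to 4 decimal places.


Apply the inverse link:
mu = e^-0.439 = 0.6447.

0.6447


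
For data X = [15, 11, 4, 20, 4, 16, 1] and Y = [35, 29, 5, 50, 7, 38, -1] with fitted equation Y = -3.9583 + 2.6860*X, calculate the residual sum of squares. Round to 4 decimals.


Predicted values from Y = -3.9583 + 2.6860*X.
Residuals: [-1.3317, 3.4123, -1.7857, 0.2383, 0.2143, -1.0177, 0.2723].
SSres = 17.8185.

17.8185


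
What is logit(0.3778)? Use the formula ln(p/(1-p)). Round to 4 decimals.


The odds are p/(1-p) = 0.3778 / 0.6222 = 0.6072.
logit(p) = ln(0.6072) = -0.4989.

-0.4989


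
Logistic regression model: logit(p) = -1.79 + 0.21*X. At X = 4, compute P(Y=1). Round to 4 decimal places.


Linear predictor: z = -1.79 + 0.21 * 4 = -0.9500.
P = 1/(1 + exp(0.9500)) = 1/(1 + 2.5857) = 0.2789.

0.2789


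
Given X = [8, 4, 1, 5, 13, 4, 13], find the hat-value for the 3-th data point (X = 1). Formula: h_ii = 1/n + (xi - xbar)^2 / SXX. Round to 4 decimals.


Compute xbar = 6.8571 with n = 7 observations.
SXX = 130.8571.
Leverage = 1/7 + (1 - 6.8571)^2/130.8571 = 0.4050.

0.4050


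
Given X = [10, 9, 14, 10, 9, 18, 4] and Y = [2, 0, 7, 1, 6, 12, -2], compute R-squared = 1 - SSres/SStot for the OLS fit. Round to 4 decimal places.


Fit the OLS line: b0 = -6.8049, b1 = 0.9951.
SSres = 26.8543.
SStot = 141.4286.
R^2 = 1 - 26.8543/141.4286 = 0.8101.

0.8101


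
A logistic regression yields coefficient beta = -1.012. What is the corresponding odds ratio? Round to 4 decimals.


Odds ratio = exp(beta) = exp(-1.012).
= 0.3635.

0.3635


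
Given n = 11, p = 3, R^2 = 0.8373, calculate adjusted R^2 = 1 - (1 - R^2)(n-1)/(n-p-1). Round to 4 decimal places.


Adjusted R^2 = 1 - (1 - R^2) * (n-1)/(n-p-1).
(1 - R^2) = 0.1627.
(n-1)/(n-p-1) = 10/7.
(1 - R^2) * (n-1) = 0.1627 * 10 = 1.6270.
Divide by (n-p-1): 1.6270 / 7 = 0.2324.
Adj R^2 = 1 - 0.2324 = 0.7676.

0.7676


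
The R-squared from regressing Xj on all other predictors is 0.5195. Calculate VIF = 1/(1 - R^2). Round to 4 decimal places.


Using VIF = 1/(1 - R^2_j):
1 - 0.5195 = 0.4805.
VIF = 2.0812.

2.0812


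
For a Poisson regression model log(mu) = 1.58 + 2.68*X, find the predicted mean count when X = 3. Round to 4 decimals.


Linear predictor: eta = 1.58 + (2.68)(3) = 9.6200.
Expected count: mu = exp(9.6200) = 15063.0499.

15063.0499


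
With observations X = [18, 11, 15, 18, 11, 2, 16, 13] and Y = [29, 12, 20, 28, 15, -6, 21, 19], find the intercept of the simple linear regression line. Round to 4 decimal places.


Compute b1 = 2.0833 from the OLS formula.
With xbar = 13.0000 and ybar = 17.2500, the intercept is:
b0 = 17.2500 - 2.0833 * 13.0000 = -9.8333.

-9.8333


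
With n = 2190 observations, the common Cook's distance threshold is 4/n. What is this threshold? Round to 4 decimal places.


Cook's distance cutoff = 4/n = 4/2190.
= 0.0018.

0.0018


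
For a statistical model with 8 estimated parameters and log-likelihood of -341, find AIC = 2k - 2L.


AIC = 2*8 - 2*(-341).
= 16 + 682 = 698.

698


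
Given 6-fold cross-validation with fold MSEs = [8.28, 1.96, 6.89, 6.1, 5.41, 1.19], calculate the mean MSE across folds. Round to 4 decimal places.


Add all fold MSEs: 29.8300.
Divide by k = 6: 29.8300/6 = 4.9717.

4.9717


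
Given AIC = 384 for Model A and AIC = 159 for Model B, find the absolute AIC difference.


|AIC_A - AIC_B| = |384 - 159| = 225.
Model B is preferred (lower AIC).

225


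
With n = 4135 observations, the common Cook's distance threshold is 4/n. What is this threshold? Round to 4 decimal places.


The threshold is 4/n.
4/4135 = 0.0010.

0.0010


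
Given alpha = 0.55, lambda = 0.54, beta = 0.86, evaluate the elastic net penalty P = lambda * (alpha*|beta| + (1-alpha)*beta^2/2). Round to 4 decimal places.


Compute:
L1 = 0.55 * 0.86 = 0.4730.
L2 = 0.45 * 0.86^2 / 2 = 0.1664.
Penalty = 0.54 * (0.4730 + 0.1664) = 0.3453.

0.3453


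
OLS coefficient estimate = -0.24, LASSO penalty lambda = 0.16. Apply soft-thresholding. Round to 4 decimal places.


|beta_OLS| = 0.24.
lambda = 0.16.
Since |beta| > lambda, coefficient = sign(beta)*(|beta| - lambda) = -0.0800.
Result = -0.0800.

-0.0800


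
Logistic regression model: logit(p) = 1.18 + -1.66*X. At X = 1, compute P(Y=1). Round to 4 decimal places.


z = 1.18 + -1.66 * 1 = -0.4800.
Sigmoid: P = 1 / (1 + exp(0.4800)) = 0.3823.

0.3823


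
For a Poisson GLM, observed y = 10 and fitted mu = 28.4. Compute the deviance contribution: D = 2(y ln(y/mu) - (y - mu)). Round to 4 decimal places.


First: ln(10/28.4) = -1.043804.
Then: 10 * -1.043804 = -10.438040.
y - mu = 10 - 28.4 = -18.4.
D = 2(-10.438040 - -18.4) = 15.923920, which rounds to 15.9239.

15.9239


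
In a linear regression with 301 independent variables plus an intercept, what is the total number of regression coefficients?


Each predictor gets one coefficient, plus one intercept.
Total parameters = 301 + 1 = 302.

302


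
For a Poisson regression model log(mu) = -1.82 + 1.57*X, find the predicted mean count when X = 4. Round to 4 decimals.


eta = -1.82 + 1.57 * 4 = 4.4600.
mu = exp(4.4600) = 86.4875.

86.4875


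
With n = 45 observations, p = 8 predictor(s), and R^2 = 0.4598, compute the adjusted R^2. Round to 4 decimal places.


Adjusted R^2 = 1 - (1 - R^2) * (n-1)/(n-p-1).
(1 - R^2) = 0.5402.
(n-1)/(n-p-1) = 44/36.
(1 - R^2) * (n-1) = 0.5402 * 44 = 23.7688.
Divide by (n-p-1): 23.7688 / 36 = 0.6602.
Adj R^2 = 1 - 0.6602 = 0.3398.

0.3398


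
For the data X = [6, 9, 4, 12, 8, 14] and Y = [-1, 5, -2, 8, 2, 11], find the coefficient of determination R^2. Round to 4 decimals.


Fit the OLS line: b0 = -8.2082, b1 = 1.3632.
SSres = 2.9201.
SStot = 130.8333.
R^2 = 1 - 2.9201/130.8333 = 0.9777.

0.9777


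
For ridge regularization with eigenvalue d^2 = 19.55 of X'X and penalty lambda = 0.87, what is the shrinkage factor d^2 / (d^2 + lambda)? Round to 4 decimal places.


Compute the denominator: 19.55 + 0.87 = 20.4200.
Shrinkage factor = 19.55 / 20.4200 = 0.9574.

0.9574


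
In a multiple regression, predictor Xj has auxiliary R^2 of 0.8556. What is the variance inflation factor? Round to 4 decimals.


Denominator: 1 - 0.8556 = 0.1444.
VIF = 1 / 0.1444 = 6.9252.

6.9252


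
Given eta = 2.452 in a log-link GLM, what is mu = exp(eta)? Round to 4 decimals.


Apply the inverse link:
mu = e^2.452 = 11.6115.

11.6115


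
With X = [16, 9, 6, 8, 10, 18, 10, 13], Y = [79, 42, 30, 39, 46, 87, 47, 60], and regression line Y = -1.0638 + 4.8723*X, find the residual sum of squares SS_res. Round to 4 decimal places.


Predicted values from Y = -1.0638 + 4.8723*X.
Residuals: [2.1070, -0.7869, 1.8300, 1.0854, -1.6592, 0.3624, -0.6592, -2.2761].
SSres = 18.0851.

18.0851


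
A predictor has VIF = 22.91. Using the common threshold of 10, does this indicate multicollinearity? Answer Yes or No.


The threshold is 10.
VIF = 22.91 is >= 10.
Multicollinearity indication: Yes.

Yes


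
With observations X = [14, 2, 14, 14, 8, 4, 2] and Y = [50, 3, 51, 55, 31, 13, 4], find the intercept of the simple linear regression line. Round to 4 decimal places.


The slope is b1 = 4.0058.
Sample means are xbar = 8.2857 and ybar = 29.5714.
Intercept: b0 = 29.5714 - (4.0058)(8.2857) = -3.6199.

-3.6199


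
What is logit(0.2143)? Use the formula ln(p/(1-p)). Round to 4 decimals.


The odds are p/(1-p) = 0.2143 / 0.7857 = 0.2728.
logit(p) = ln(0.2728) = -1.2992.

-1.2992


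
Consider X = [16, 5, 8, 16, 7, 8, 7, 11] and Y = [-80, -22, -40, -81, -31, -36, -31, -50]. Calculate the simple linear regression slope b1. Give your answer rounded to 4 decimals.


The sample means are xbar = 9.7500 and ybar = -46.3750.
Compute S_xx = 123.5000 and S_xy = -660.7500.
Slope b1 = S_xy / S_xx = -660.7500 / 123.5000 = -5.3502.

-5.3502


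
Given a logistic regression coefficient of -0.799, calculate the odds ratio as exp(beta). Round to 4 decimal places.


exp(-0.799) = 0.4498.
So the odds ratio is 0.4498.

0.4498


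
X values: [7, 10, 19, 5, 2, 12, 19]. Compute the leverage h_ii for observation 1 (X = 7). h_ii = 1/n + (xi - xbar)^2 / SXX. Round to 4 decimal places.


Mean of X: xbar = 10.5714.
SXX = 261.7143.
For X = 7: h = 1/7 + (7 - 10.5714)^2/261.7143 = 0.1916.

0.1916


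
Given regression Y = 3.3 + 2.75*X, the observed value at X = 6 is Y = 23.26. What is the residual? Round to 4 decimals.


Fitted value at X = 6 is yhat = 3.3 + 2.75*6 = 19.8000.
Residual = 23.26 - 19.8000 = 3.4600.

3.4600


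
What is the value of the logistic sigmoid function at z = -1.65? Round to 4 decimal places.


First, exp(1.6500) = 5.2070.
Then sigma(z) = 1/(1 + 5.2070) = 0.1611.

0.1611


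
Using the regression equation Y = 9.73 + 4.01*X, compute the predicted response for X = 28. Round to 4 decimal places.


Plug X = 28 into Y = 9.73 + 4.01*X:
Y = 9.73 + 112.2800 = 122.0100.

122.0100


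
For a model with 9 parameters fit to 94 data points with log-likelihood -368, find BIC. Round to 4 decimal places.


k * ln(n) = 9 * ln(94) = 9 * 4.543295 = 40.889655.
-2 * loglik = -2 * (-368) = 736.
BIC = 40.889655 + 736 = 776.889655, which rounds to 776.8897.

776.8897


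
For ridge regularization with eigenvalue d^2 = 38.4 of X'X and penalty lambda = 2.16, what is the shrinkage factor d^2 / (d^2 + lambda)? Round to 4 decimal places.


Denominator = d^2 + lambda = 38.4 + 2.16 = 40.5600.
Shrinkage = 38.4 / 40.5600 = 0.9467.

0.9467


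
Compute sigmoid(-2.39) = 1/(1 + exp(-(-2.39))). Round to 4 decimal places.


Compute exp(2.3900) = 10.9135.
Sigmoid = 1 / (1 + 10.9135) = 1 / 11.9135 = 0.0839.

0.0839


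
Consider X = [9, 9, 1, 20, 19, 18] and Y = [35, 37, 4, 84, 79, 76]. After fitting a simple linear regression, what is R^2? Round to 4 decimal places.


The fitted line is Y = -1.2593 + 4.2442*X.
SSres = 5.8236, SStot = 5145.5000.
R^2 = 1 - SSres/SStot = 0.9989.

0.9989


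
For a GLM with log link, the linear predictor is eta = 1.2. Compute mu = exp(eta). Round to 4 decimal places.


mu = exp(eta) = exp(1.2).
= 3.3201.

3.3201


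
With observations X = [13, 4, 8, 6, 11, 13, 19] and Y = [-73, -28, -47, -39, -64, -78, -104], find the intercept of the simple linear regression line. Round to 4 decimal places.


The slope is b1 = -5.1236.
Sample means are xbar = 10.5714 and ybar = -61.8571.
Intercept: b0 = -61.8571 - (-5.1236)(10.5714) = -7.6933.

-7.6933


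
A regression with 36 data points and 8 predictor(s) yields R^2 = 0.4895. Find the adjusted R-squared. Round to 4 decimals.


Plug in: Adj R^2 = 1 - (1 - 0.4895) * 35/27.
= 1 - 0.5105 * 35/27
= 1 - 17.8675 / 27
= 1 - 0.6618 = 0.3382.

0.3382


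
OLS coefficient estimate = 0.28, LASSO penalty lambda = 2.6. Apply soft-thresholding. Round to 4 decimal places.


|beta_OLS| = 0.28.
lambda = 2.6.
Since |beta| <= lambda, the coefficient is set to 0.
Result = 0.0000.

0.0000
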